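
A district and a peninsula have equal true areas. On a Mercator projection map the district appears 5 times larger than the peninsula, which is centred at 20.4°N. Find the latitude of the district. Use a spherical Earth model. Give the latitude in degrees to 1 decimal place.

For equal true areas on Mercator, apparent areas scale as sec²φ, so the ratio is cos²φ₂ / cos²φ₁.
cos²φ₂ / cos²φ₁ = 5  ⇒  cos φ₁ = cos 20.4° / √5 = 0.9373/2.236 = 0.4192.
φ₁ = arccos(0.4192) ≈ 65.2°.

65.2°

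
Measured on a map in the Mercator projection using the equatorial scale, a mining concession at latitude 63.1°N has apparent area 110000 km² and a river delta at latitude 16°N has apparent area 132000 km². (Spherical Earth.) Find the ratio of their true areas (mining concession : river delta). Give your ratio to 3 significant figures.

0.185

On Mercator the areal scale is sec²φ, so true area = apparent × cos²φ.
True area of mining concession: 110000 × cos²(63.1°) = 110000 × 0.2047 = 22520 km².
True area of river delta: 132000 × cos²(16°) = 132000 × 0.9240 = 122000 km².
Ratio = 22520 / 122000 ≈ 0.185.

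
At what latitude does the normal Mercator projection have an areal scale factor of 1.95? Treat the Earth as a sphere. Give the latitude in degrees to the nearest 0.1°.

44.3°

Mercator areal scale is sec²φ.
sec²φ = 1.95  ⇒  cos²φ = 0.5128  ⇒  cos φ = 0.7161.
φ = arccos(0.7161) ≈ 44.3°.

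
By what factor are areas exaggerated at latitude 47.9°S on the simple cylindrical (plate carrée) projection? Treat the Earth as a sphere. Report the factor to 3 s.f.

1.49

Plate carrée maps x = Rλ, y = Rφ. The meridian scale is h = 1 and the parallel scale is k = 1/cos φ = sec φ.
Areal scale = h·k = 1 × sec φ; at 47.9°, h = 1.000, k = 1.492, so h·k = 1.492.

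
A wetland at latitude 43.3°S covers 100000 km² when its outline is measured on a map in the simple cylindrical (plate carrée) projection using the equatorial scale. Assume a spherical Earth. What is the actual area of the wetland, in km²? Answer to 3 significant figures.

72800 km²

In the plate carrée (x = Rλ, y = Rφ), meridians are true-scale (h = 1) and parallels are stretched by k = sec φ.
Areal scale = h·k = 1 × sec φ; at 43.3°, h = 1.000, k = 1.374, so h·k = 1.374.
True area = apparent / (areal scale) = 100000 / 1.374 ≈ 72800 km².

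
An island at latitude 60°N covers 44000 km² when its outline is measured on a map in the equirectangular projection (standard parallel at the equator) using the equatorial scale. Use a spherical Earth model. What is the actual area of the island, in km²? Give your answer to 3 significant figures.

22000 km²

For the equirectangular projection with φ₀ = 0 (plate carrée), h = 1 along meridians and k = sec φ along parallels.
Areal scale = h·k = 1 × sec φ; at 60°, h = 1.000, k = 2.000, so h·k = 2.000.
True area = apparent / (areal scale) = 44000 / 2.000 ≈ 22000 km².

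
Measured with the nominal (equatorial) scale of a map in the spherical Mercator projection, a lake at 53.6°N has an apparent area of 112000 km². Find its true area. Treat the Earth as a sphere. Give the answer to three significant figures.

The Mercator projection is conformal; its linear scale factor is the same in every direction and equals sec φ = 1/cos φ.
Areal scale = k² = sec²φ = 1/cos²(53.6°) = 1/0.5934² = 2.840.
True area = apparent / (areal scale) = 112000 / 2.840 ≈ 39400 km².

39400 km²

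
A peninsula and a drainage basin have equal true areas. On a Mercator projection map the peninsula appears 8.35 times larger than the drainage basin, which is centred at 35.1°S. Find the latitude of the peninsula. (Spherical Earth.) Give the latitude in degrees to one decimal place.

73.6°

For equal true areas on Mercator, apparent areas scale as sec²φ, so the ratio is cos²φ₂ / cos²φ₁.
cos²φ₂ / cos²φ₁ = 8.35  ⇒  cos φ₁ = cos 35.1° / √8.35 = 0.8181/2.890 = 0.2831.
φ₁ = arccos(0.2831) ≈ 73.6°.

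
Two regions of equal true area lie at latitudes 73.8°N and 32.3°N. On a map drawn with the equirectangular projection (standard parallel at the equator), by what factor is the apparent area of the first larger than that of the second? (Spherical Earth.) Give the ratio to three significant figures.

3.03

In the plate carrée (x = Rλ, y = Rφ), meridians are true-scale (h = 1) and parallels are stretched by k = sec φ.
Areal scale at 73.8°: h·k = 1.000 × 3.584 = 3.584.
Areal scale at 32.3°: h·k = 1.000 × 1.183 = 1.183.
Ratio = 3.584/1.183 ≈ 3.03.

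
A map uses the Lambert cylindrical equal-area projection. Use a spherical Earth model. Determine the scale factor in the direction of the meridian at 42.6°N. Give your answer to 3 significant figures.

The Lambert cylindrical equal-area projection is the cylindrical equal-area projection with its standard parallel at the equator (φ₀ = 0). A cylindrical equal-area projection with standard parallel φ₀ has meridian scale h = cos φ / cos φ₀ and parallel scale k = cos φ₀ / cos φ (so areas are preserved, h·k = 1).
h = cos 42.6° / cos 0° = 0.7361/1.000 = 0.7361.

0.736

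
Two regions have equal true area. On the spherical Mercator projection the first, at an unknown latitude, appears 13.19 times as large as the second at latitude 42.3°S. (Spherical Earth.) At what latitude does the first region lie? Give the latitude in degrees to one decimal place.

For equal true areas on Mercator, apparent areas scale as sec²φ, so the ratio is cos²φ₂ / cos²φ₁.
cos²φ₂ / cos²φ₁ = 13.19  ⇒  cos φ₁ = cos 42.3° / √13.19 = 0.7396/3.632 = 0.2037.
φ₁ = arccos(0.2037) ≈ 78.2°.

78.2°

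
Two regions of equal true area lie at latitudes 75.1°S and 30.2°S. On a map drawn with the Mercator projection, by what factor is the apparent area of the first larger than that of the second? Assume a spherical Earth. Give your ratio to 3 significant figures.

Mercator is conformal with k = sec φ, so areal scale = k² = sec²φ.
At 75.1°: sec²(75.1°) = 1/0.2571² = 15.12.
At 30.2°: sec²(30.2°) = 1/0.8643² = 1.339.
Ratio = 15.12/1.339 = cos²(30.2°)/cos²(75.1°) ≈ 11.3.

11.3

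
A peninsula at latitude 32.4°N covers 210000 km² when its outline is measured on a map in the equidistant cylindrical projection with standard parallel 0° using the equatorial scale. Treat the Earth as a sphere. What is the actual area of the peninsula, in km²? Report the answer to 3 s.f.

177000 km²

Plate carrée maps x = Rλ, y = Rφ. The meridian scale is h = 1 and the parallel scale is k = 1/cos φ = sec φ.
Areal scale = h·k = 1 × sec φ; at 32.4°, h = 1.000, k = 1.184, so h·k = 1.184.
True area = apparent / (areal scale) = 210000 / 1.184 ≈ 177000 km².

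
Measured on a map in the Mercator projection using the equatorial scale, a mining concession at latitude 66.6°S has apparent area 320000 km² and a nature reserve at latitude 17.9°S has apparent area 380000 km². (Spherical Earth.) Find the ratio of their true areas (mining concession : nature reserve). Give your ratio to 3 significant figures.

0.147

Since Mercator area scale is 1/cos²φ, the true area equals the apparent area multiplied by cos²φ.
True area of mining concession: 320000 × cos²(66.6°) = 320000 × 0.1577 = 50470 km².
True area of nature reserve: 380000 × cos²(17.9°) = 380000 × 0.9055 = 344100 km².
Ratio = 50470 / 344100 ≈ 0.147.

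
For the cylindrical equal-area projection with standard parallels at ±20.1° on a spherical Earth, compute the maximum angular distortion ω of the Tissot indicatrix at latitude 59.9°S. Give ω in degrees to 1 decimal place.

67.6°

Cylindrical equal-area (φ₀ = 20.1°): h = cos φ / cos 20.1° along meridians, k = cos 20.1° / cos φ along parallels; h·k = 1.
At 59.9°: h = 0.5340, k = 1.873; principal scales a = 1.873, b = 0.5340.
sin(ω/2) = (a − b)/(a + b) = 1.338/2.407 = 0.5562, so ω = 2 arcsin(0.5562) ≈ 67.6°.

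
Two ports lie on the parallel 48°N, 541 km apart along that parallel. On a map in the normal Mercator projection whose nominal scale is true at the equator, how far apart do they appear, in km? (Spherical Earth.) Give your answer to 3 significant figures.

Mercator is conformal, so the point scale is isotropic: h = k = sec φ = 1/cos φ.
Along the parallel, k = sec 48° = 1/0.6691 = 1.494.
Map distance = 541 × 1.494 ≈ 809 km.

809 km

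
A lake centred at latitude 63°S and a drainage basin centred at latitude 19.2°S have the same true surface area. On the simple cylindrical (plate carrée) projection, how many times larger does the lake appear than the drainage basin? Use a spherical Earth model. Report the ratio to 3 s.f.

In the plate carrée (x = Rλ, y = Rφ), meridians are true-scale (h = 1) and parallels are stretched by k = sec φ.
Areal scale at 63°: h·k = 1.000 × 2.203 = 2.203.
Areal scale at 19.2°: h·k = 1.000 × 1.059 = 1.059.
Ratio = 2.203/1.059 ≈ 2.08.

2.08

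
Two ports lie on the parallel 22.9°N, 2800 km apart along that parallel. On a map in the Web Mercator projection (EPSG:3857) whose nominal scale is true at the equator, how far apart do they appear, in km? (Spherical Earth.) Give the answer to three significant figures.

3040 km

Mercator is conformal, so the point scale is isotropic: h = k = sec φ = 1/cos φ.
Along the parallel, k = sec 22.9° = 1/0.9212 = 1.086.
Map distance = 2800 × 1.086 ≈ 3040 km.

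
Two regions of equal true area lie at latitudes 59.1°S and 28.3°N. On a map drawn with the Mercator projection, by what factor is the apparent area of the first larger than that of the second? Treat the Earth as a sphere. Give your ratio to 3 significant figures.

2.94

On Mercator, area is exaggerated by sec²φ = 1/cos²φ.
At 59.1°: sec²(59.1°) = 1/0.5135² = 3.792.
At 28.3°: sec²(28.3°) = 1/0.8805² = 1.290.
Ratio = 3.792/1.290 = cos²(28.3°)/cos²(59.1°) ≈ 2.94.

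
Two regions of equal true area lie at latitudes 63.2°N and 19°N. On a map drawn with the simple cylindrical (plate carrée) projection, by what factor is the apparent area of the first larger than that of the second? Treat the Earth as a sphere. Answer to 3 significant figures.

2.10

Plate carrée maps x = Rλ, y = Rφ. The meridian scale is h = 1 and the parallel scale is k = 1/cos φ = sec φ.
Areal scale at 63.2°: h·k = 1.000 × 2.218 = 2.218.
Areal scale at 19°: h·k = 1.000 × 1.058 = 1.058.
Ratio = 2.218/1.058 ≈ 2.10.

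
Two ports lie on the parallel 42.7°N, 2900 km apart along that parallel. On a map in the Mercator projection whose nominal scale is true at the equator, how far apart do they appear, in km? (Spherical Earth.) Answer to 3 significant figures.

For Mercator, h = k = sec φ (a conformal cylindrical projection has a single point scale, 1/cos φ).
Along the parallel, k = sec 42.7° = 1/0.7349 = 1.361.
Map distance = 2900 × 1.361 ≈ 3950 km.

3950 km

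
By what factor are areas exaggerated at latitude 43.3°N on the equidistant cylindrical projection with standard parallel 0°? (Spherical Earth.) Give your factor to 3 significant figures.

1.37

For the equirectangular projection with φ₀ = 0 (plate carrée), h = 1 along meridians and k = sec φ along parallels.
Areal scale = h·k = 1 × sec φ; at 43.3°, h = 1.000, k = 1.374, so h·k = 1.374.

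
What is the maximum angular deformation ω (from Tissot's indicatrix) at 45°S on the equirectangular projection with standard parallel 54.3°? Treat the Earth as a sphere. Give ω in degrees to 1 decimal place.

The equidistant cylindrical projection with φ₀ = 54.3° has h = 1 (meridians true) and k = cos φ₀ / cos φ along parallels.
At 45°: h = 1.000, k = 0.8253; principal scales a = 1.000, b = 0.8253.
sin(ω/2) = (a − b)/(a + b) = 0.1747/1.825 = 0.09574, so ω = 2 arcsin(0.09574) ≈ 11.0°.

11.0°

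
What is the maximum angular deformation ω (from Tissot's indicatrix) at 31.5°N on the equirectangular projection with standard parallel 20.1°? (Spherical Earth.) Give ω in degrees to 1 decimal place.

5.5°

With standard parallel φ₀ = 20.1°, the equirectangular projection gives x = Rλ cos φ₀, y = Rφ, so h = 1 and k = cos 20.1° / cos φ.
At 31.5°: h = 1.000, k = 1.101; principal scales a = 1.101, b = 1.000.
sin(ω/2) = (a − b)/(a + b) = 0.1014/2.101 = 0.04825, so ω = 2 arcsin(0.04825) ≈ 5.5°.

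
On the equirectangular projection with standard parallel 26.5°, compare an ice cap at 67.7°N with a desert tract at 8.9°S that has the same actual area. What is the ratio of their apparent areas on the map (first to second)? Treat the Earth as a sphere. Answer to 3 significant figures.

With standard parallel φ₀ = 26.5°, the equirectangular projection gives x = Rλ cos φ₀, y = Rφ, so h = 1 and k = cos 26.5° / cos φ.
Areal scale at 67.7°: h·k = 1.000 × 2.358 = 2.358.
Areal scale at 8.9°: h·k = 1.000 × 0.9058 = 0.9058.
Ratio = 2.358/0.9058 ≈ 2.60.

2.60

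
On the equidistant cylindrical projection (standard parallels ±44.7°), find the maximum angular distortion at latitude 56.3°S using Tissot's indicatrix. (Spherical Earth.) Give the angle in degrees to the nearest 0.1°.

14.2°

With standard parallel φ₀ = 44.7°, the equirectangular projection gives x = Rλ cos φ₀, y = Rφ, so h = 1 and k = cos 44.7° / cos φ.
At 56.3°: h = 1.000, k = 1.281; principal scales a = 1.281, b = 1.000.
sin(ω/2) = (a − b)/(a + b) = 0.2811/2.281 = 0.1232, so ω = 2 arcsin(0.1232) ≈ 14.2°.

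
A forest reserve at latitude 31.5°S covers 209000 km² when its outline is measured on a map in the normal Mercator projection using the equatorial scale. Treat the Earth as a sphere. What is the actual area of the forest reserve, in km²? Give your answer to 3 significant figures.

152000 km²

Mercator is conformal, so the point scale is isotropic: h = k = sec φ = 1/cos φ.
Areal scale = k² = sec²φ = 1/cos²(31.5°) = 1/0.8526² = 1.376.
True area = apparent / (areal scale) = 209000 / 1.376 ≈ 152000 km².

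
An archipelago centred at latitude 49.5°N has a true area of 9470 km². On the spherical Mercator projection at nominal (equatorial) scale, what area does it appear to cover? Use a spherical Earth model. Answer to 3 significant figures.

The Mercator projection is conformal; its linear scale factor is the same in every direction and equals sec φ = 1/cos φ.
Areal scale = k² = sec²φ = 1/cos²(49.5°) = 1/0.6494² = 2.371.
Apparent area = 9470 × 2.371 ≈ 22500 km².

22500 km²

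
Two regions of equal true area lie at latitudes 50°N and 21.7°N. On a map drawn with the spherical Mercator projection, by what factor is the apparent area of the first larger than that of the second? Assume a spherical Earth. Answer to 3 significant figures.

Mercator is conformal with k = sec φ, so areal scale = k² = sec²φ.
At 50°: sec²(50°) = 1/0.6428² = 2.420.
At 21.7°: sec²(21.7°) = 1/0.9291² = 1.158.
Ratio = 2.420/1.158 = cos²(21.7°)/cos²(50°) ≈ 2.09.

2.09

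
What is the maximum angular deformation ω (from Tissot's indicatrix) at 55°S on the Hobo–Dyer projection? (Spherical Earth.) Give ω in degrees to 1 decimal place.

The Hobo–Dyer projection is cylindrical equal-area with φ₀ = 37.5°. Cylindrical equal-area (φ₀ = 37.5°): h = cos φ / cos 37.5° along meridians, k = cos 37.5° / cos φ along parallels; h·k = 1.
At 55°: h = 0.7230, k = 1.383; principal scales a = 1.383, b = 0.7230.
sin(ω/2) = (a − b)/(a + b) = 0.6602/2.106 = 0.3135, so ω = 2 arcsin(0.3135) ≈ 36.5°.

36.5°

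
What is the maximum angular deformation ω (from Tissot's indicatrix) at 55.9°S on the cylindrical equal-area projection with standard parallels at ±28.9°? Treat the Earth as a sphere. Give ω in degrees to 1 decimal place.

49.5°

Cylindrical equal-area (φ₀ = 28.9°): h = cos φ / cos 28.9° along meridians, k = cos 28.9° / cos φ along parallels; h·k = 1.
At 55.9°: h = 0.6404, k = 1.562; principal scales a = 1.562, b = 0.6404.
sin(ω/2) = (a − b)/(a + b) = 0.9212/2.202 = 0.4183, so ω = 2 arcsin(0.4183) ≈ 49.5°.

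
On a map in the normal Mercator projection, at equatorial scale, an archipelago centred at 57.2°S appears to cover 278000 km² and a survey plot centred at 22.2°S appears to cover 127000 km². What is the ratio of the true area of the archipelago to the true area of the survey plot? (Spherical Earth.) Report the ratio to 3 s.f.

0.749

Mercator's areal exaggeration is sec²φ; hence true area = (apparent area) · cos²φ.
True area of archipelago: 278000 × cos²(57.2°) = 278000 × 0.2934 = 81580 km².
True area of survey plot: 127000 × cos²(22.2°) = 127000 × 0.8572 = 108900 km².
Ratio = 81580 / 108900 ≈ 0.749.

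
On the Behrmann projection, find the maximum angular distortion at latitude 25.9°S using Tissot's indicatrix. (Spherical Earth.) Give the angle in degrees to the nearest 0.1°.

Behrmann is a cylindrical equal-area projection with standard parallels at ±30°. Cylindrical equal-area (φ₀ = 30°): h = cos φ / cos 30° along meridians, k = cos 30° / cos φ along parallels; h·k = 1.
At 25.9°: h = 1.039, k = 0.9627; principal scales a = 1.039, b = 0.9627.
sin(ω/2) = (a − b)/(a + b) = 0.07600/2.001 = 0.03797, so ω = 2 arcsin(0.03797) ≈ 4.4°.

4.4°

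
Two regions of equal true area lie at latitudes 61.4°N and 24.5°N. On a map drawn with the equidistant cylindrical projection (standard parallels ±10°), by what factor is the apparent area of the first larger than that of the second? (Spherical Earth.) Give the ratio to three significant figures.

The equidistant cylindrical projection with φ₀ = 10° has h = 1 (meridians true) and k = cos φ₀ / cos φ along parallels.
Areal scale at 61.4°: h·k = 1.000 × 2.057 = 2.057.
Areal scale at 24.5°: h·k = 1.000 × 1.082 = 1.082.
Ratio = 2.057/1.082 ≈ 1.90.

1.90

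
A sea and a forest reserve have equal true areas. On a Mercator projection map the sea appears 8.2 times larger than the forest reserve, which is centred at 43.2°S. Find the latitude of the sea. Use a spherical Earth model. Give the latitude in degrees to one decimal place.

75.3°

Mercator areal scale is sec²φ, so apparent-area ratio = sec²φ₁ / sec²φ₂ = cos²φ₂ / cos²φ₁.
cos²φ₂ / cos²φ₁ = 8.2  ⇒  cos φ₁ = cos 43.2° / √8.2 = 0.7290/2.864 = 0.2546.
φ₁ = arccos(0.2546) ≈ 75.3°.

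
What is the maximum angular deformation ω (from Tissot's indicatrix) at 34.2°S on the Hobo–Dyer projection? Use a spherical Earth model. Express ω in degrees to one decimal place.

4.8°

The Hobo–Dyer projection is cylindrical equal-area with φ₀ = 37.5°. For cylindrical equal-area with standard parallel φ₀, h = cos φ / cos φ₀ and k = cos φ₀ / cos φ, so h·k = 1.
At 34.2°: h = 1.043, k = 0.9592; principal scales a = 1.043, b = 0.9592.
sin(ω/2) = (a − b)/(a + b) = 0.08329/2.002 = 0.04161, so ω = 2 arcsin(0.04161) ≈ 4.8°.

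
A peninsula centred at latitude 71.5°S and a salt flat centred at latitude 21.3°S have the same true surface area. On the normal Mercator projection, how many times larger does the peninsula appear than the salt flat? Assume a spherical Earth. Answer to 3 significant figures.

On Mercator, area is exaggerated by sec²φ = 1/cos²φ.
At 71.5°: sec²(71.5°) = 1/0.3173² = 9.932.
At 21.3°: sec²(21.3°) = 1/0.9317² = 1.152.
Ratio = 9.932/1.152 = cos²(21.3°)/cos²(71.5°) ≈ 8.62.

8.62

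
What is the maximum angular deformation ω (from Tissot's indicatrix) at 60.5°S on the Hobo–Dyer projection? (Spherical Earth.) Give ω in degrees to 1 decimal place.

The Hobo–Dyer projection is cylindrical equal-area with φ₀ = 37.5°. A cylindrical equal-area projection with standard parallel φ₀ has meridian scale h = cos φ / cos φ₀ and parallel scale k = cos φ₀ / cos φ (so areas are preserved, h·k = 1).
At 60.5°: h = 0.6207, k = 1.611; principal scales a = 1.611, b = 0.6207.
sin(ω/2) = (a − b)/(a + b) = 0.9904/2.232 = 0.4438, so ω = 2 arcsin(0.4438) ≈ 52.7°.

52.7°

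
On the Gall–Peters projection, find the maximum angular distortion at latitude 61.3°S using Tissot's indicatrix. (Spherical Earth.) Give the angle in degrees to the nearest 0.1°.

Gall–Peters is a cylindrical equal-area projection with standard parallels at ±45°. Cylindrical equal-area (φ₀ = 45°): h = cos φ / cos 45° along meridians, k = cos 45° / cos φ along parallels; h·k = 1.
At 61.3°: h = 0.6791, k = 1.472; principal scales a = 1.472, b = 0.6791.
sin(ω/2) = (a − b)/(a + b) = 0.7933/2.152 = 0.3687, so ω = 2 arcsin(0.3687) ≈ 43.3°.

43.3°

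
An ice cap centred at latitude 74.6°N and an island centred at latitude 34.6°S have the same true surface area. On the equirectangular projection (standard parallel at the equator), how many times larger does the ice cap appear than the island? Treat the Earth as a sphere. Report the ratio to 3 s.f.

For the equirectangular projection with φ₀ = 0 (plate carrée), h = 1 along meridians and k = sec φ along parallels.
Areal scale at 74.6°: h·k = 1.000 × 3.766 = 3.766.
Areal scale at 34.6°: h·k = 1.000 × 1.215 = 1.215.
Ratio = 3.766/1.215 ≈ 3.10.

3.10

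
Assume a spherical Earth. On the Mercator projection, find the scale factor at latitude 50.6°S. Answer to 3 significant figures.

1.58

For Mercator, h = k = sec φ (a conformal cylindrical projection has a single point scale, 1/cos φ).
k = 1/cos 50.6° = 1/0.6347 = 1.575.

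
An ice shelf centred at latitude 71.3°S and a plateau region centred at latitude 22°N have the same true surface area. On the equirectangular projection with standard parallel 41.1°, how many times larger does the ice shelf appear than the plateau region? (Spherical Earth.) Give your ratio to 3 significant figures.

2.89

The equidistant cylindrical projection with φ₀ = 41.1° has h = 1 (meridians true) and k = cos φ₀ / cos φ along parallels.
Areal scale at 71.3°: h·k = 1.000 × 2.350 = 2.350.
Areal scale at 22°: h·k = 1.000 × 0.8127 = 0.8127.
Ratio = 2.350/0.8127 ≈ 2.89.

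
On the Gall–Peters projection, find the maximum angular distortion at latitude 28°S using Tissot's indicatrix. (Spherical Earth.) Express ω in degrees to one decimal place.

25.2°

Gall–Peters is a cylindrical equal-area projection with standard parallels at ±45°. A cylindrical equal-area projection with standard parallel φ₀ has meridian scale h = cos φ / cos φ₀ and parallel scale k = cos φ₀ / cos φ (so areas are preserved, h·k = 1).
At 28°: h = 1.249, k = 0.8008; principal scales a = 1.249, b = 0.8008.
sin(ω/2) = (a − b)/(a + b) = 0.4478/2.050 = 0.2185, so ω = 2 arcsin(0.2185) ≈ 25.2°.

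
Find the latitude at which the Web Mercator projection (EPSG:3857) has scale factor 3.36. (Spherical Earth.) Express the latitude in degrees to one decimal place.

Mercator scale is k = sec φ = 1/cos φ.
1/cos φ = 3.36  ⇒  cos φ = 0.2976  ⇒  φ = arccos(0.2976) ≈ 72.7°.

72.7°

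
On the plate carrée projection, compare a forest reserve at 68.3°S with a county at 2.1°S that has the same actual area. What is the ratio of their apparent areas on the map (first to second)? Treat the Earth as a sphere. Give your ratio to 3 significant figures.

2.70

Plate carrée maps x = Rλ, y = Rφ. The meridian scale is h = 1 and the parallel scale is k = 1/cos φ = sec φ.
Areal scale at 68.3°: h·k = 1.000 × 2.705 = 2.705.
Areal scale at 2.1°: h·k = 1.000 × 1.001 = 1.001.
Ratio = 2.705/1.001 ≈ 2.70.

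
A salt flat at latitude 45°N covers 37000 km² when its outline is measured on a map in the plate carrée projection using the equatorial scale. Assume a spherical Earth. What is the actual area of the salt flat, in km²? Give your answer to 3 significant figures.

26200 km²

For the equirectangular projection with φ₀ = 0 (plate carrée), h = 1 along meridians and k = sec φ along parallels.
Areal scale = h·k = 1 × sec φ; at 45°, h = 1.000, k = 1.414, so h·k = 1.414.
True area = apparent / (areal scale) = 37000 / 1.414 ≈ 26200 km².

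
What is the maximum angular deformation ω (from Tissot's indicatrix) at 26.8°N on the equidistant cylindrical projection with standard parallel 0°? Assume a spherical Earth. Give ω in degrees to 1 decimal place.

6.5°

In the plate carrée (x = Rλ, y = Rφ), meridians are true-scale (h = 1) and parallels are stretched by k = sec φ.
At 26.8°: h = 1.000, k = 1.120; principal scales a = 1.120, b = 1.000.
sin(ω/2) = (a − b)/(a + b) = 0.1203/2.120 = 0.05676, so ω = 2 arcsin(0.05676) ≈ 6.5°.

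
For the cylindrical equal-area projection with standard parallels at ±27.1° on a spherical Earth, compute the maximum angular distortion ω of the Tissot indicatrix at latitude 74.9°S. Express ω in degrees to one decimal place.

For cylindrical equal-area with standard parallel φ₀, h = cos φ / cos φ₀ and k = cos φ₀ / cos φ, so h·k = 1.
At 74.9°: h = 0.2926, k = 3.417; principal scales a = 3.417, b = 0.2926.
sin(ω/2) = (a − b)/(a + b) = 3.125/3.710 = 0.8422, so ω = 2 arcsin(0.8422) ≈ 114.8°.

114.8°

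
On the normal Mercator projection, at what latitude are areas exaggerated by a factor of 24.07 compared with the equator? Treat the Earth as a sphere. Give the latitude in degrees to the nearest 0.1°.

Mercator areal scale is sec²φ.
sec²φ = 24.07  ⇒  cos²φ = 0.04155  ⇒  cos φ = 0.2038.
φ = arccos(0.2038) ≈ 78.2°.

78.2°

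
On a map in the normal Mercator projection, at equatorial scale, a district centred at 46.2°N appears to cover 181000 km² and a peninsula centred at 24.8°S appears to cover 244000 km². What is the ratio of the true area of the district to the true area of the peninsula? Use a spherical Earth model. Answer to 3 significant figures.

0.431

On Mercator the areal scale is sec²φ, so true area = apparent × cos²φ.
True area of district: 181000 × cos²(46.2°) = 181000 × 0.4791 = 86710 km².
True area of peninsula: 244000 × cos²(24.8°) = 244000 × 0.8241 = 201100 km².
Ratio = 86710 / 201100 ≈ 0.431.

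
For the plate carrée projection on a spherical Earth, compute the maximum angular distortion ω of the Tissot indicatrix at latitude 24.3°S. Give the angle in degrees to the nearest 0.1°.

In the plate carrée (x = Rλ, y = Rφ), meridians are true-scale (h = 1) and parallels are stretched by k = sec φ.
At 24.3°: h = 1.000, k = 1.097; principal scales a = 1.097, b = 1.000.
sin(ω/2) = (a − b)/(a + b) = 0.09721/2.097 = 0.04635, so ω = 2 arcsin(0.04635) ≈ 5.3°.

5.3°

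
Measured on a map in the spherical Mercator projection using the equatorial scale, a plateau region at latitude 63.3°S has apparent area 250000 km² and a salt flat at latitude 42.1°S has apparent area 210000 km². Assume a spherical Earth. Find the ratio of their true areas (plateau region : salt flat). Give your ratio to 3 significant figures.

0.437

On Mercator the areal scale is sec²φ, so true area = apparent × cos²φ.
True area of plateau region: 250000 × cos²(63.3°) = 250000 × 0.2019 = 50470 km².
True area of salt flat: 210000 × cos²(42.1°) = 210000 × 0.5505 = 115600 km².
Ratio = 50470 / 115600 ≈ 0.437.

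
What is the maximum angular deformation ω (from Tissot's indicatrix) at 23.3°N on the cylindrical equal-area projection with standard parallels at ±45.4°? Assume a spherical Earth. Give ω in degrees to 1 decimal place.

Cylindrical equal-area (φ₀ = 45.4°): h = cos φ / cos 45.4° along meridians, k = cos 45.4° / cos φ along parallels; h·k = 1.
At 23.3°: h = 1.308, k = 0.7645; principal scales a = 1.308, b = 0.7645.
sin(ω/2) = (a − b)/(a + b) = 0.5435/2.073 = 0.2623, so ω = 2 arcsin(0.2623) ≈ 30.4°.

30.4°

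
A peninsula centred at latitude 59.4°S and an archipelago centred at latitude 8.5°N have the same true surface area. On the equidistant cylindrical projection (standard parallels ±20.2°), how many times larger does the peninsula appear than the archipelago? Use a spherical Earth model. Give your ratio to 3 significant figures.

In the equirectangular projection with standard parallel φ₀ = 20.2° (x = Rλ cos φ₀, y = Rφ), meridians are true-scale (h = 1) and the parallel scale is k = cos φ₀ / cos φ.
Areal scale at 59.4°: h·k = 1.000 × 1.844 = 1.844.
Areal scale at 8.5°: h·k = 1.000 × 0.9489 = 0.9489.
Ratio = 1.844/0.9489 ≈ 1.94.

1.94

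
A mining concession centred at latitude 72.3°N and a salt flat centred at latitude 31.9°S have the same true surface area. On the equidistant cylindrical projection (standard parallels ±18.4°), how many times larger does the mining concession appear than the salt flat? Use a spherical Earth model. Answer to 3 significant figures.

The equidistant cylindrical projection with φ₀ = 18.4° has h = 1 (meridians true) and k = cos φ₀ / cos φ along parallels.
Areal scale at 72.3°: h·k = 1.000 × 3.121 = 3.121.
Areal scale at 31.9°: h·k = 1.000 × 1.118 = 1.118.
Ratio = 3.121/1.118 ≈ 2.79.

2.79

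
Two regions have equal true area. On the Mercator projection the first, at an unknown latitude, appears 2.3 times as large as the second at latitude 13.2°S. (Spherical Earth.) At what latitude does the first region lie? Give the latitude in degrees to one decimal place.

Mercator areal scale is sec²φ, so apparent-area ratio = sec²φ₁ / sec²φ₂ = cos²φ₂ / cos²φ₁.
cos²φ₂ / cos²φ₁ = 2.3  ⇒  cos φ₁ = cos 13.2° / √2.3 = 0.9736/1.517 = 0.6420.
φ₁ = arccos(0.6420) ≈ 50.1°.

50.1°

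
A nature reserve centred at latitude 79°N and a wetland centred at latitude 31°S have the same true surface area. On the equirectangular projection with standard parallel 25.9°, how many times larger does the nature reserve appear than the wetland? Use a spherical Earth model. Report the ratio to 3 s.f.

In the equirectangular projection with standard parallel φ₀ = 25.9° (x = Rλ cos φ₀, y = Rφ), meridians are true-scale (h = 1) and the parallel scale is k = cos φ₀ / cos φ.
Areal scale at 79°: h·k = 1.000 × 4.714 = 4.714.
Areal scale at 31°: h·k = 1.000 × 1.049 = 1.049.
Ratio = 4.714/1.049 ≈ 4.49.

4.49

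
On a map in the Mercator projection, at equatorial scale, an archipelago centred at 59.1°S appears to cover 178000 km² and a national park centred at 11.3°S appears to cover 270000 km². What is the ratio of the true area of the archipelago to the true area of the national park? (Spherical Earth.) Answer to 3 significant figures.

On Mercator the areal scale is sec²φ, so true area = apparent × cos²φ.
True area of archipelago: 178000 × cos²(59.1°) = 178000 × 0.2637 = 46940 km².
True area of national park: 270000 × cos²(11.3°) = 270000 × 0.9616 = 259600 km².
Ratio = 46940 / 259600 ≈ 0.181.

0.181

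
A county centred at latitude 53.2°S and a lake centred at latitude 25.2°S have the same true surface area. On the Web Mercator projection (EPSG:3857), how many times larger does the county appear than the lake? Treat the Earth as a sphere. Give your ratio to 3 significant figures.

Mercator areal scale is sec²φ.
At 53.2°: sec²(53.2°) = 1/0.5990² = 2.787.
At 25.2°: sec²(25.2°) = 1/0.9048² = 1.221.
Ratio = 2.787/1.221 = cos²(25.2°)/cos²(53.2°) ≈ 2.28.

2.28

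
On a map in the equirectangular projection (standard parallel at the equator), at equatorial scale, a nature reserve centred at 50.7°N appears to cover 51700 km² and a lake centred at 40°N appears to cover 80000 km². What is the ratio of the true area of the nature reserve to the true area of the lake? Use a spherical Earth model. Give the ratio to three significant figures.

0.534

On the plate carrée, areal scale = h·k = 1 × sec φ, so true area = apparent × cos φ.
True area of nature reserve: 51700 × cos(50.7°) = 51700 × 0.6334 = 32750 km².
True area of lake: 80000 × cos(40°) = 80000 × 0.7660 = 61280 km².
Ratio = 32750 / 61280 ≈ 0.534.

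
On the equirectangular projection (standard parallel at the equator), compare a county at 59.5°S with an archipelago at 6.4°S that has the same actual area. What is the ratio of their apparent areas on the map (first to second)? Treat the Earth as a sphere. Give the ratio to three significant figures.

1.96

For the equirectangular projection with φ₀ = 0 (plate carrée), h = 1 along meridians and k = sec φ along parallels.
Areal scale at 59.5°: h·k = 1.000 × 1.970 = 1.970.
Areal scale at 6.4°: h·k = 1.000 × 1.006 = 1.006.
Ratio = 1.970/1.006 ≈ 1.96.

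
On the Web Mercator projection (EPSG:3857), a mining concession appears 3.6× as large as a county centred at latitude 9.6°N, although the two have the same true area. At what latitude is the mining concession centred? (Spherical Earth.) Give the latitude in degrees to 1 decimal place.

For equal true areas on Mercator, apparent areas scale as sec²φ, so the ratio is cos²φ₂ / cos²φ₁.
cos²φ₂ / cos²φ₁ = 3.6  ⇒  cos φ₁ = cos 9.6° / √3.6 = 0.9860/1.897 = 0.5197.
φ₁ = arccos(0.5197) ≈ 58.7°.

58.7°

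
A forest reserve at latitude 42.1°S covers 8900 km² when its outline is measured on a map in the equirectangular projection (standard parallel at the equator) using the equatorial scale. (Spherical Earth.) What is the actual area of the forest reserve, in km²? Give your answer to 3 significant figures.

6600 km²

For the equirectangular projection with φ₀ = 0 (plate carrée), h = 1 along meridians and k = sec φ along parallels.
Areal scale = h·k = 1 × sec φ; at 42.1°, h = 1.000, k = 1.348, so h·k = 1.348.
True area = apparent / (areal scale) = 8900 / 1.348 ≈ 6600 km².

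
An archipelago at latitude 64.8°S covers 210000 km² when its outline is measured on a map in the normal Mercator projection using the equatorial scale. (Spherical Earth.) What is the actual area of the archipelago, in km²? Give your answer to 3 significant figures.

38100 km²

For Mercator, h = k = sec φ (a conformal cylindrical projection has a single point scale, 1/cos φ).
Areal scale = k² = sec²φ = 1/cos²(64.8°) = 1/0.4258² = 5.516.
True area = apparent / (areal scale) = 210000 / 5.516 ≈ 38100 km².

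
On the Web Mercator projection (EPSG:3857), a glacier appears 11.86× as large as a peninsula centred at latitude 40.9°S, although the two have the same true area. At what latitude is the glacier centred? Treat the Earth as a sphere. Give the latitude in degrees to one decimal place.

77.3°

For equal true areas on Mercator, apparent areas scale as sec²φ, so the ratio is cos²φ₂ / cos²φ₁.
cos²φ₂ / cos²φ₁ = 11.86  ⇒  cos φ₁ = cos 40.9° / √11.86 = 0.7559/3.444 = 0.2195.
φ₁ = arccos(0.2195) ≈ 77.3°.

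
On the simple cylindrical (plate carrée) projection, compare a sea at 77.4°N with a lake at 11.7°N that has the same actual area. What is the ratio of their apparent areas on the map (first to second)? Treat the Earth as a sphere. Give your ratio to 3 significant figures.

4.49

Plate carrée maps x = Rλ, y = Rφ. The meridian scale is h = 1 and the parallel scale is k = 1/cos φ = sec φ.
Areal scale at 77.4°: h·k = 1.000 × 4.584 = 4.584.
Areal scale at 11.7°: h·k = 1.000 × 1.021 = 1.021.
Ratio = 4.584/1.021 ≈ 4.49.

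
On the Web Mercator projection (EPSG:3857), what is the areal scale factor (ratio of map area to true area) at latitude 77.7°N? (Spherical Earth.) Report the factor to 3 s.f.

22.0

The Mercator projection is conformal; its linear scale factor is the same in every direction and equals sec φ = 1/cos φ.
Areal scale = k² = sec²φ = 1/cos²(77.7°) = 1/0.2130² = 22.04.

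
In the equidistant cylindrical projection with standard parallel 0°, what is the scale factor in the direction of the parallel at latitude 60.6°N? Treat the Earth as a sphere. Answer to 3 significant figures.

For the equirectangular projection with φ₀ = 0 (plate carrée), h = 1 along meridians and k = sec φ along parallels.
k = 1/cos 60.6° = 1/0.4909 = 2.037.

2.04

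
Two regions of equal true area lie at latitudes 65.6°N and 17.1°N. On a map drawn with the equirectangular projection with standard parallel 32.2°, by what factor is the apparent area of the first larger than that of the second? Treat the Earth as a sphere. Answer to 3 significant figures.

In the equirectangular projection with standard parallel φ₀ = 32.2° (x = Rλ cos φ₀, y = Rφ), meridians are true-scale (h = 1) and the parallel scale is k = cos φ₀ / cos φ.
Areal scale at 65.6°: h·k = 1.000 × 2.048 = 2.048.
Areal scale at 17.1°: h·k = 1.000 × 0.8853 = 0.8853.
Ratio = 2.048/0.8853 ≈ 2.31.

2.31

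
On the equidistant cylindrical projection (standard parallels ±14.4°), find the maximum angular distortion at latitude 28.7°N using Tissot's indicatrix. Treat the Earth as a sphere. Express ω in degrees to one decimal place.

In the equirectangular projection with standard parallel φ₀ = 14.4° (x = Rλ cos φ₀, y = Rφ), meridians are true-scale (h = 1) and the parallel scale is k = cos φ₀ / cos φ.
At 28.7°: h = 1.000, k = 1.104; principal scales a = 1.104, b = 1.000.
sin(ω/2) = (a − b)/(a + b) = 0.1042/2.104 = 0.04954, so ω = 2 arcsin(0.04954) ≈ 5.7°.

5.7°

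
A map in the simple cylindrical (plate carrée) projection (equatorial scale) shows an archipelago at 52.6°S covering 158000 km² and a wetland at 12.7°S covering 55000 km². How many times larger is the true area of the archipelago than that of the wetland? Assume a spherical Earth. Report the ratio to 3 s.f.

1.79

On the plate carrée, areal scale = h·k = 1 × sec φ, so true area = apparent × cos φ.
True area of archipelago: 158000 × cos(52.6°) = 158000 × 0.6074 = 95970 km².
True area of wetland: 55000 × cos(12.7°) = 55000 × 0.9755 = 53650 km².
Ratio = 95970 / 53650 ≈ 1.79.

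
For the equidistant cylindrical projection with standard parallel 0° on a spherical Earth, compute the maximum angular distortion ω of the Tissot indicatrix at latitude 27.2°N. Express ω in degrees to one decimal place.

6.7°

Plate carrée maps x = Rλ, y = Rφ. The meridian scale is h = 1 and the parallel scale is k = 1/cos φ = sec φ.
At 27.2°: h = 1.000, k = 1.124; principal scales a = 1.124, b = 1.000.
sin(ω/2) = (a − b)/(a + b) = 0.1243/2.124 = 0.05853, so ω = 2 arcsin(0.05853) ≈ 6.7°.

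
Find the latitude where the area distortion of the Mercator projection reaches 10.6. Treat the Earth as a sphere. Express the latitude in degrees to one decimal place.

Mercator areal scale is sec²φ.
sec²φ = 10.6  ⇒  cos²φ = 0.09434  ⇒  cos φ = 0.3071.
φ = arccos(0.3071) ≈ 72.1°.

72.1°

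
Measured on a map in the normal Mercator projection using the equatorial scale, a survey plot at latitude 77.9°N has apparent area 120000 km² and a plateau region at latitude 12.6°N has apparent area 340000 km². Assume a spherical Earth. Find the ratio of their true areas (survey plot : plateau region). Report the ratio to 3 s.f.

On Mercator the areal scale is sec²φ, so true area = apparent × cos²φ.
True area of survey plot: 120000 × cos²(77.9°) = 120000 × 0.04394 = 5273 km².
True area of plateau region: 340000 × cos²(12.6°) = 340000 × 0.9524 = 323800 km².
Ratio = 5273 / 323800 ≈ 0.0163.

0.0163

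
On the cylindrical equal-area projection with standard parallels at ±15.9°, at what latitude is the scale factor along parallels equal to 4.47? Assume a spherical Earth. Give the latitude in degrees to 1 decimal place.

77.6°

For cylindrical equal-area with standard parallel φ₀, h = cos φ / cos φ₀ and k = cos φ₀ / cos φ, so h·k = 1.
k = cos φ₀ / cos φ = 4.47  ⇒  cos φ = cos 15.9° / 4.47 = 0.2152.
φ = arccos(0.2152) ≈ 77.6°.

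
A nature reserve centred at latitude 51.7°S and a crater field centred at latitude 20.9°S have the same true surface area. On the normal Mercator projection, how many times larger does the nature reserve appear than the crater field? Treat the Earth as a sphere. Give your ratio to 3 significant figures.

2.27

Mercator is conformal with k = sec φ, so areal scale = k² = sec²φ.
At 51.7°: sec²(51.7°) = 1/0.6198² = 2.603.
At 20.9°: sec²(20.9°) = 1/0.9342² = 1.146.
Ratio = 2.603/1.146 = cos²(20.9°)/cos²(51.7°) ≈ 2.27.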